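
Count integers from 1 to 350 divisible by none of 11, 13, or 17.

|div by 11|=31, |div by 13|=26, |div by 17|=20.
|div by 11&13|=2, |div by 11&17|=1, |div by 13&17|=1, |div by all|=0.
By inclusion-exclusion, divisible by at least one: 31+26+20-2-1-1+0 = 73.
Not divisible by any: 350 - 73.

Final answer: 277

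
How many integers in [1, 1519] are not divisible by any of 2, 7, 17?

|div by 2|=759, |div by 7|=217, |div by 17|=89.
|div by 2&7|=108, |div by 2&17|=44, |div by 7&17|=12, |div by all|=6.
By inclusion-exclusion, divisible by at least one: 759+217+89-108-44-12+6 = 907.
Not divisible by any: 1519 - 907.

Final answer: 612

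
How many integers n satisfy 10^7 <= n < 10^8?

First digit: 9 choices (1-9). Each of the remaining 7 digits: 10 choices.
Total: 9 x 10^7.

Final answer: 90000000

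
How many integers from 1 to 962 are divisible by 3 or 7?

Multiples of 3: 320. Multiples of 7: 137. Of both (lcm=21): 45.
By inclusion-exclusion: 320 + 137 - 45.

Final answer: 412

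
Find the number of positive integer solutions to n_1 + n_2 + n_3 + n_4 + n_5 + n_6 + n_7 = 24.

Substitute n'_i = n_i - 1 (so n'_i >= 0). Then sum n'_i = 24 - 7 = 17.
Stars and bars: C(17+7-1, 7-1) = C(23,6).

Final answer: C(23,6) = 100947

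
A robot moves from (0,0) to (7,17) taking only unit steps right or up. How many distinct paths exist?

Each path has 7 right steps and 17 up steps in some order (24 steps total).
Choose which 17 of the 24 steps are up: C(24,17).

Final answer: C(24,17) = 346104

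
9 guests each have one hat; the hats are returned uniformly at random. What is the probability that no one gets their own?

D(n) = (n-1)(D(n-1) + D(n-2)), D(0)=1, D(1)=0.
Building up: D(2)=1, D(3)=2, D(4)=9, D(5)=44, D(6)=265, D(7)=1854, D(8)=14833, D(9)=133496.
Total arrangements: 9! = 362880.
Probability = D(9)/9! = 16687/45360.

Final answer: D(9)/9! = 133496/362880 = 0.367879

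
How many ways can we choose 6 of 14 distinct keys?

C(14,6) = 14!/(6! x (14-6)!).

Final answer: C(14,6) = 3003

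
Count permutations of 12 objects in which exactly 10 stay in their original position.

Choose which 10 elements are fixed: C(12,10) = 66.
Derange the remaining 2 using D(j) = (j-1)(D(j-1) + D(j-2)), D(0)=1, D(1)=0: D(2)=1.
Total: 66 x 1.

Final answer: C(12,10) D(2) = 66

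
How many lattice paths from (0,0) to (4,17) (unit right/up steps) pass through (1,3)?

Paths (0,0)->(1,3): C(4,3) = 4.
Paths (1,3)->(4,17): C(17,14) = 680.
By multiplication principle: 4 x 680.

Final answer: 2720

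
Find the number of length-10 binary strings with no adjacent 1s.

Let a(n) count valid strings. If the last bit is 0 the prefix is any valid string of length n-1; if it is 1 the string must end in 01 with a valid prefix of length n-2. So a(n) = a(n-1) + a(n-2), a(1)=2, a(2)=3.
Computing successive values: a(1)=2, a(2)=3, a(3)=5, a(4)=8, a(5)=13, a(6)=21, a(7)=34, a(8)=55, a(9)=89, a(10)=144.

Final answer: 144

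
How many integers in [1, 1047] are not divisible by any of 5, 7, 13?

|div by 5|=209, |div by 7|=149, |div by 13|=80.
|div by 5&7|=29, |div by 5&13|=16, |div by 7&13|=11, |div by all|=2.
By inclusion-exclusion, divisible by at least one: 209+149+80-29-16-11+2 = 384.
Not divisible by any: 1047 - 384.

Final answer: 663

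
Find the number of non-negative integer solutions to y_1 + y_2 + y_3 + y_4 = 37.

Stars and bars with 37 stars and 3 bars:
C(37+4-1, 4-1) = C(40,3).

Final answer: C(40,3) = 9880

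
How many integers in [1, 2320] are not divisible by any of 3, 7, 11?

|div by 3|=773, |div by 7|=331, |div by 11|=210.
|div by 3&7|=110, |div by 3&11|=70, |div by 7&11|=30, |div by all|=10.
By inclusion-exclusion, divisible by at least one: 773+331+210-110-70-30+10 = 1114.
Not divisible by any: 2320 - 1114.

Final answer: 1206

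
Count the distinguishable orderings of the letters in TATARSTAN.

Letters (A:3, N:1, R:1, S:1, T:3). Total letters: 9.
Permutations = 9!/(3! x 3!).

Final answer: 10080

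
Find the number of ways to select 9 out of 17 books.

C(17,9) = 17!/(9! x 8!).

Final answer: \binom{17}{9} = 24310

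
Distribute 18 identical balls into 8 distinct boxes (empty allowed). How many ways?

Stars and bars: C(n+k-1, k-1) = C(25,7).

Final answer: C(25,7) = 480700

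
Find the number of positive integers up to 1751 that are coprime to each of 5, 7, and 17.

|div by 5|=350, |div by 7|=250, |div by 17|=103.
|div by 5&7|=50, |div by 5&17|=20, |div by 7&17|=14, |div by all|=2.
By inclusion-exclusion, divisible by at least one: 350+250+103-50-20-14+2 = 621.
Not divisible by any: 1751 - 621.

Final answer: 1130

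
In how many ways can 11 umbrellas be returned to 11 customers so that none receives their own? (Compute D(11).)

Derangements satisfy D(n) = (n-1)(D(n-1) + D(n-2)), starting from D(0)=1, D(1)=0.
D(2) = 1 x (0 + 1) = 1
D(3) = 2 x (1 + 0) = 2
D(4) = 3 x (2 + 1) = 9
D(5) = 4 x (9 + 2) = 44
D(6) = 5 x (44 + 9) = 265
D(7) = 6 x (265 + 44) = 1854
D(8) = 7 x (1854 + 265) = 14833
D(9) = 8 x (14833 + 1854) = 133496
D(10) = 9 x (133496 + 14833) = 1334961
D(11) = 10 x (D(10) + D(9)) = 10 x (1334961 + 133496)

Final answer: D(11) = 14684570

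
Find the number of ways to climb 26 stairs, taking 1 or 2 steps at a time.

Let f(n) count the ways. The last step is size 1 or 2, so f(n) = f(n-1) + f(n-2) with f(1)=1, f(2)=2.
Computing successive values: f(1)=1, f(2)=2, f(3)=3, f(4)=5, f(5)=8, f(6)=13, f(7)=21, f(8)=34, f(9)=55, f(10)=89, f(11)=144, f(12)=233, f(13)=377, f(14)=610, f(15)=987, f(16)=1597, f(17)=2584, f(18)=4181, f(19)=6765, f(20)=10946, f(21)=17711, f(22)=28657, f(23)=46368, f(24)=75025, f(25)=121393, f(26)=196418.

Final answer: 196418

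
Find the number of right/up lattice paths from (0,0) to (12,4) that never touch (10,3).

Total paths to (12,4): C(16,4) = 1820.
Paths through (10,3): C(13,3) x C(3,1) = 858.
Avoiding (10,3): 1820 - 858.

Final answer: 962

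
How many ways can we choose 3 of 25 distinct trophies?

C(25,3) = 25!/(3! x 22!).

Final answer: \binom{25}{3} = 2300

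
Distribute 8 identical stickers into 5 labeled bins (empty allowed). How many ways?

Stars and bars: C(n+k-1, k-1) = C(12,4).

Final answer: C(12,4) = 495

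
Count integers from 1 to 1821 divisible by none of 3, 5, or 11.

|div by 3|=607, |div by 5|=364, |div by 11|=165.
|div by 3&5|=121, |div by 3&11|=55, |div by 5&11|=33, |div by all|=11.
By inclusion-exclusion, divisible by at least one: 607+364+165-121-55-33+11 = 938.
Not divisible by any: 1821 - 938.

Final answer: 883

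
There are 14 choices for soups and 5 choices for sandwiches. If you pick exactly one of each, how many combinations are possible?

By the multiplication principle: 14 x 5.

Final answer: 70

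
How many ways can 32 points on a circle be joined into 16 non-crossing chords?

This is a standard Catalan-number count: the answer is C_n. Here n = 32/2 = 16.
C_n = C(2n,n) - C(2n,n+1), so C_{16} = C(32,16) - C(32,17) = 601080390 - 565722720.

Final answer: C_{16} = 35357670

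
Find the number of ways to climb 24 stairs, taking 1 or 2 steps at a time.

Condition on the final move: it is a 1-step (f(n-1) ways to get there) or a 2-step (f(n-2) ways), so f(n) = f(n-1) + f(n-2), with f(1)=1, f(2)=2.
Iterating the recurrence: f(1)=1, f(2)=2, f(3)=3, f(4)=5, f(5)=8, f(6)=13, f(7)=21, f(8)=34, f(9)=55, f(10)=89, f(11)=144, f(12)=233, f(13)=377, f(14)=610, f(15)=987, f(16)=1597, f(17)=2584, f(18)=4181, f(19)=6765, f(20)=10946, f(21)=17711, f(22)=28657, f(23)=46368, f(24)=75025.

Final answer: 75025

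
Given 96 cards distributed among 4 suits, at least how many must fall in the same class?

By pigeonhole with 96 objects and 4 categories: ceiling(96/4).

Final answer: 24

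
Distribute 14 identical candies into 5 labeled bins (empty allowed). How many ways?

Stars and bars: C(n+k-1, k-1) = C(18,4).

Final answer: C(18,4) = 3060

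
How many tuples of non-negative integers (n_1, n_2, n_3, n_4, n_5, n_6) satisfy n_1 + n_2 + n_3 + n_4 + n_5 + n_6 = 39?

Stars and bars with 39 stars and 5 bars:
C(39+6-1, 6-1) = C(44,5).

Final answer: C(44,5) = 1086008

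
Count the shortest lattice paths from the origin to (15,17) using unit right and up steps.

Each path has 15 right steps and 17 up steps in some order (32 steps total).
Choose which 17 of the 32 steps are up: C(32,17).

Final answer: C(32,17) = 565722720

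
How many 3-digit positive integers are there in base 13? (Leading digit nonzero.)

Leading digit: 12 options (nonzero). Other 2 digit(s): 13 options each.
Total: 12 x 13^2.

Final answer: 2028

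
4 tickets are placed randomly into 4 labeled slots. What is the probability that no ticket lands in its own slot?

Derangements satisfy D(n) = (n-1)(D(n-1) + D(n-2)), starting from D(0)=1, D(1)=0.
Building up: D(2)=1, D(3)=2, D(4)=9.
Total arrangements: 4! = 24.
Probability = D(4)/4! = 3/8.

Final answer: D(4)/4! = 9/24 = 0.375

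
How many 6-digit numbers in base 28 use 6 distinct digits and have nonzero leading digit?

The leading digit has 27 choices (anything but zero); the next has 27 (anything but the first), then 26, and so on, one fewer each time.
Total: 27 x 27 x 26 x 25 x 24 x 23.

Final answer: 261565200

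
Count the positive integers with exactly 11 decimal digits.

These are the integers in [10^10, 10^11), so the count is 10^11 - 10^10 = 9 x 10^10.

Final answer: 90000000000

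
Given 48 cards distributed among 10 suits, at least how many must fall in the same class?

By pigeonhole with 48 objects and 10 categories: ceiling(48/10).

Final answer: 5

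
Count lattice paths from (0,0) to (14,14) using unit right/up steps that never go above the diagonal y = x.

Total monotonic paths to (14,14): C(28,14) = 40116600.
A path is bad iff it touches y = x + 1; reflecting its initial segment maps bad paths bijectively onto all paths to (13,15), of which there are C(28,15) = 37442160.
Valid Dyck paths: 40116600 - 37442160.
(Check: C(28,14) - C(28,15) = C(28,14)/15, the Catalan number C_{14}.)

Final answer: C_{14} = 2674440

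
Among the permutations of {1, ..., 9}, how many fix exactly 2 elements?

Choose which 2 elements are fixed: C(9,2) = 36.
Derange the remaining 7 using D(j) = (j-1)(D(j-1) + D(j-2)), D(0)=1, D(1)=0: D(2)=1, D(3)=2, D(4)=9, D(5)=44, D(6)=265, D(7)=1854.
Total: 36 x 1854.

Final answer: C(9,2) D(7) = 66744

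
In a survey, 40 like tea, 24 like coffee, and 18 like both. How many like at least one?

|A union B| = |A| + |B| - |A intersect B| = 40 + 24 - 18.

Final answer: 46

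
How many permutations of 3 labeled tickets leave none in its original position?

D(n) = (n-1)(D(n-1) + D(n-2)), D(0)=1, D(1)=0.
D(2) = 1 x (0 + 1) = 1
D(3) = 2 x (D(2) + D(1)) = 2 x (1 + 0)

Final answer: D(3) = 2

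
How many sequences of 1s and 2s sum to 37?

Let f(n) count the ways. The last step is size 1 or 2, so f(n) = f(n-1) + f(n-2) with f(1)=1, f(2)=2.
Building up term by term: f(1)=1, f(2)=2, f(3)=3, f(4)=5, f(5)=8, f(6)=13, f(7)=21, f(8)=34, f(9)=55, f(10)=89, f(11)=144, f(12)=233, f(13)=377, f(14)=610, f(15)=987, f(16)=1597, f(17)=2584, f(18)=4181, f(19)=6765, f(20)=10946, f(21)=17711, f(22)=28657, f(23)=46368, f(24)=75025, f(25)=121393, f(26)=196418, f(27)=317811, f(28)=514229, f(29)=832040, f(30)=1346269, f(31)=2178309, f(32)=3524578, f(33)=5702887, f(34)=9227465, f(35)=14930352, f(36)=24157817, f(37)=39088169.

Final answer: 39088169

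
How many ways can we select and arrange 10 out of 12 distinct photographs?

P(12,10) = 12!/(12-10)! = 12!/2!.

Final answer: P(12,10) = 239500800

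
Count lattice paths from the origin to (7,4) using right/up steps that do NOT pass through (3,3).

Total paths to (7,4): C(11,4) = 330.
Paths through (3,3): C(6,3) x C(5,1) = 100.
Avoiding (3,3): 330 - 100.

Final answer: 230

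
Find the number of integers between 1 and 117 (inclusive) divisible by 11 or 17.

Multiples of 11: 10. Multiples of 17: 6. Of both (lcm=187): 0.
By inclusion-exclusion: 10 + 6 - 0.

Final answer: 16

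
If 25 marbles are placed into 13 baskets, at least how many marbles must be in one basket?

By the pigeonhole principle: ceiling(25/13).

Final answer: 2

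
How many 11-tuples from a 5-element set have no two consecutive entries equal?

Let g(n) count such strings. g(1) = 5, and each valid string of length n-1 extends in 4 ways (any symbol but the last), so g(n) = 4 g(n-1).
Total: g(11) = 5 x 4^10.

Final answer: 5 x 4^{10} = 5242880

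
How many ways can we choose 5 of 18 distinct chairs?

C(18,5) = 18!/(5! x 13!).

Final answer: \binom{18}{5} = 8568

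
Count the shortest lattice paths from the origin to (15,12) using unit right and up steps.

Each path has 15 right steps and 12 up steps in some order (27 steps total).
Choose which 12 of the 27 steps are up: C(27,12).

Final answer: C(27,12) = 17383860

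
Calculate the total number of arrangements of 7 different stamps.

The number of ways to arrange 7 distinct objects is 7!.

Final answer: 7! = 5040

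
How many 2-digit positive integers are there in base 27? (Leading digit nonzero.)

In base 27, the leading digit has 26 choices (1..26); each of the remaining 1 digits has 27 choices.
Total: 26 x 27^1.

Final answer: 702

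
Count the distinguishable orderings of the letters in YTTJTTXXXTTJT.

Letters (J:2, T:7, X:3, Y:1). Total letters: 13.
Permutations = 13!/(7! x 3! x 2!).

Final answer: 102960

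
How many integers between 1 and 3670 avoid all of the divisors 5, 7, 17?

|div by 5|=734, |div by 7|=524, |div by 17|=215.
|div by 5&7|=104, |div by 5&17|=43, |div by 7&17|=30, |div by all|=6.
By inclusion-exclusion, divisible by at least one: 734+524+215-104-43-30+6 = 1302.
Not divisible by any: 3670 - 1302.

Final answer: 2368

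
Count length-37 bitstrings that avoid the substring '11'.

Classify by the final bit: ...0 gives a(n-1) strings, ...01 gives a(n-2) strings. Thus a(n) = a(n-1) + a(n-2) with a(1)=2, a(2)=3.
Computing successive values: a(1)=2, a(2)=3, a(3)=5, a(4)=8, a(5)=13, a(6)=21, a(7)=34, a(8)=55, a(9)=89, a(10)=144, a(11)=233, a(12)=377, a(13)=610, a(14)=987, a(15)=1597, a(16)=2584, a(17)=4181, a(18)=6765, a(19)=10946, a(20)=17711, a(21)=28657, a(22)=46368, a(23)=75025, a(24)=121393, a(25)=196418, a(26)=317811, a(27)=514229, a(28)=832040, a(29)=1346269, a(30)=2178309, a(31)=3524578, a(32)=5702887, a(33)=9227465, a(34)=14930352, a(35)=24157817, a(36)=39088169, a(37)=63245986.

Final answer: 63245986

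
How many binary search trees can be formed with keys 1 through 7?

This is a standard Catalan-number count: the answer is C_n. Here n = 7.
C_n = C(2n,n) - C(2n,n+1), so C_{7} = C(14,7) - C(14,8) = 3432 - 3003.

Final answer: C_{7} = 429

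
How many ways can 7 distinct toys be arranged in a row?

The number of ways to arrange 7 distinct objects is 7!.

Final answer: 7! = 5040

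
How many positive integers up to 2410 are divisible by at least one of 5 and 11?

Multiples of 5: 482. Multiples of 11: 219. Of both (lcm=55): 43.
By inclusion-exclusion: 482 + 219 - 43.

Final answer: 658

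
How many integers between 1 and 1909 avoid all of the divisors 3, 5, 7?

|div by 3|=636, |div by 5|=381, |div by 7|=272.
|div by 3&5|=127, |div by 3&7|=90, |div by 5&7|=54, |div by all|=18.
By inclusion-exclusion, divisible by at least one: 636+381+272-127-90-54+18 = 1036.
Not divisible by any: 1909 - 1036.

Final answer: 873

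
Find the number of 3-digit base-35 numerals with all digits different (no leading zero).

First digit: 34 (nonzero). Second: 34 (not first). Third: 33, etc.
Total: 34 x 34 x 33.

Final answer: 38148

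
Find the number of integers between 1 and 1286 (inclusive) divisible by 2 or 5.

Multiples of 2: 643. Multiples of 5: 257. Of both (lcm=10): 128.
By inclusion-exclusion: 643 + 257 - 128.

Final answer: 772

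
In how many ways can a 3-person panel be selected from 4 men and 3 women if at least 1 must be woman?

Sum over valid woman counts:
C(3,1)C(4,2) = 18
C(3,2)C(4,1) = 12
C(3,3)C(4,0) = 1
Total: 18 + 12 + 1.

Final answer: 31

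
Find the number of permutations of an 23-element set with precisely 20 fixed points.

Choose which 20 elements are fixed: C(23,20) = 1771.
Derange the remaining 3 using D(j) = (j-1)(D(j-1) + D(j-2)), D(0)=1, D(1)=0: D(2)=1, D(3)=2.
Total: 1771 x 2.

Final answer: C(23,20) D(3) = 3542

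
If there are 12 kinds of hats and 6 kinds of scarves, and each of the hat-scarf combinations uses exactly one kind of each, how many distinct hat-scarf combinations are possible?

By the multiplication principle: 12 x 6.

Final answer: 72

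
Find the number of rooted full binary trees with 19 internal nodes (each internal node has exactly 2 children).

This is counted by the nth Catalan number C_n. Here n = 19.
Using C_0 = 1 and C_(k+1) = C_k x 2(2k+1)/(k+2), build up term by term: C_1=1, C_2=2, C_3=5, C_4=14, C_5=42, C_6=132, C_7=429, C_8=1430, C_9=4862, C_10=16796, C_11=58786, C_12=208012, C_13=742900, C_14=2674440, C_15=9694845, C_16=35357670, C_17=129644790, C_18=477638700, C_19=1767263190.

Final answer: C_{19} = 1767263190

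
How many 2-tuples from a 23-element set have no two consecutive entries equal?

First character: 23 choices. Each subsequent: 22 choices (must differ from the previous one).
Total: 23 x 22^1.

Final answer: 23 x 22^{1} = 506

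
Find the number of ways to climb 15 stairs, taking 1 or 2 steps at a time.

Let f(n) count the ways. The last step is size 1 or 2, so f(n) = f(n-1) + f(n-2) with f(1)=1, f(2)=2.
Building up term by term: f(1)=1, f(2)=2, f(3)=3, f(4)=5, f(5)=8, f(6)=13, f(7)=21, f(8)=34, f(9)=55, f(10)=89, f(11)=144, f(12)=233, f(13)=377, f(14)=610, f(15)=987.

Final answer: 987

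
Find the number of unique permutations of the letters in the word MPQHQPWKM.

Letters (H:1, K:1, M:2, P:2, Q:2, W:1). Total letters: 9.
Permutations = 9!/(2! x 2! x 2!).

Final answer: 45360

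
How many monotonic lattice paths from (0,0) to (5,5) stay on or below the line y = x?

Total monotonic paths to (5,5): C(10,5) = 252.
By the reflection principle, paths that go above the diagonal number C(10,6) = 210.
Valid Dyck paths: 252 - 210.
(Equivalently, C_{5} = C(10,5)/6 = 252/6.)

Final answer: C_{5} = 42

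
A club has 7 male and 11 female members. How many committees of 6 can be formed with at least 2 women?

Sum over valid woman counts:
C(11,2)C(7,4) = 1925
C(11,3)C(7,3) = 5775
C(11,4)C(7,2) = 6930
C(11,5)C(7,1) = 3234
C(11,6)C(7,0) = 462
Total: 1925 + 5775 + 6930 + 3234 + 462.

Final answer: 18326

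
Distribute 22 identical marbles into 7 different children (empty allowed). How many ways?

Stars and bars: C(n+k-1, k-1) = C(28,6).

Final answer: C(28,6) = 376740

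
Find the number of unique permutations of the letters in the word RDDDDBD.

Letters (B:1, D:5, R:1). Total letters: 7.
Permutations = 7!/(5!).

Final answer: 42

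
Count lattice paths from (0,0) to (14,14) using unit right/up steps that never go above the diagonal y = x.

Total monotonic paths to (14,14): C(28,14) = 40116600.
Paths that cross above y=x (reflection bijection): C(28,15) = 37442160.
Valid Dyck paths: 40116600 - 37442160.
(Equivalently, C_{14} = C(28,14)/15 = 40116600/15.)

Final answer: C_{14} = 2674440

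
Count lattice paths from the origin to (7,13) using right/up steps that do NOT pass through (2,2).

Total paths to (7,13): C(20,13) = 77520.
Paths through (2,2): C(4,2) x C(16,11) = 26208.
Avoiding (2,2): 77520 - 26208.

Final answer: 51312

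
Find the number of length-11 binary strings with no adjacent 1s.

A valid string ends in 0 (append to any length-(n-1) valid string) or in 01 (append to any length-(n-2) valid string), so a(n) = a(n-1) + a(n-2) with a(1)=2, a(2)=3.
Iterating the recurrence: a(1)=2, a(2)=3, a(3)=5, a(4)=8, a(5)=13, a(6)=21, a(7)=34, a(8)=55, a(9)=89, a(10)=144, a(11)=233.

Final answer: 233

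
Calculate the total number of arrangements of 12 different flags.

The number of ways to arrange 12 distinct objects is 12!.

Final answer: 12! = 479001600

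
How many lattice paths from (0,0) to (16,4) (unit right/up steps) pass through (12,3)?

Paths (0,0)->(12,3): C(15,3) = 455.
Paths (12,3)->(16,4): C(5,1) = 5.
By multiplication principle: 455 x 5.

Final answer: 2275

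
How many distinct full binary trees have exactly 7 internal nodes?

The structures are counted by the Catalan number C_n. Here n = 7.
C_n = C(2n,n) - C(2n,n+1), so C_{7} = C(14,7) - C(14,8) = 3432 - 3003.

Final answer: C_{7} = 429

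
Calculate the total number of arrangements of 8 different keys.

The number of ways to arrange 8 distinct objects is 8!.

Final answer: 8! = 40320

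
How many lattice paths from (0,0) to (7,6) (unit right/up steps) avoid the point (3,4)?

Total paths to (7,6): C(13,6) = 1716.
Paths through (3,4): C(7,4) x C(6,2) = 525.
Avoiding (3,4): 1716 - 525.

Final answer: 1191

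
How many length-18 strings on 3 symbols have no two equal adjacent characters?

Let g(n) count such strings. g(1) = 3, and each valid string of length n-1 extends in 2 ways (any symbol but the last), so g(n) = 2 g(n-1).
Total: g(18) = 3 x 2^17.

Final answer: 3 x 2^{17} = 393216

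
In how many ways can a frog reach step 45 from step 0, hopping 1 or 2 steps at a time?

Let f(n) be the number of climbs. Removing the last move (1 or 2 steps) gives f(n) = f(n-1) + f(n-2); base cases f(1)=1, f(2)=2.
Building up term by term: f(1)=1, f(2)=2, f(3)=3, f(4)=5, f(5)=8, f(6)=13, f(7)=21, f(8)=34, f(9)=55, f(10)=89, f(11)=144, f(12)=233, f(13)=377, f(14)=610, f(15)=987, f(16)=1597, f(17)=2584, f(18)=4181, f(19)=6765, f(20)=10946, f(21)=17711, f(22)=28657, f(23)=46368, f(24)=75025, f(25)=121393, f(26)=196418, f(27)=317811, f(28)=514229, f(29)=832040, f(30)=1346269, f(31)=2178309, f(32)=3524578, f(33)=5702887, f(34)=9227465, f(35)=14930352, f(36)=24157817, f(37)=39088169, f(38)=63245986, f(39)=102334155, f(40)=165580141, f(41)=267914296, f(42)=433494437, f(43)=701408733, f(44)=1134903170, f(45)=1836311903.

Final answer: 1836311903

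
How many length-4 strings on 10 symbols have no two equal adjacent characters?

First character: 10 choices. Each subsequent: 9 choices (must differ from the previous one).
Total: 10 x 9^3.

Final answer: 10 x 9^{3} = 7290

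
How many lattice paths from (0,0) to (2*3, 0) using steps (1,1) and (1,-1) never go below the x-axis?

Total monotonic paths to (3,3): C(6,3) = 20.
A path is bad iff it touches y = x + 1; reflecting its initial segment maps bad paths bijectively onto all paths to (2,4), of which there are C(6,4) = 15.
Valid Dyck paths: 20 - 15.
(These counts are the Catalan numbers.)

Final answer: C_{3} = 5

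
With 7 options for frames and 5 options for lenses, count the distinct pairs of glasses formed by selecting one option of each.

By the multiplication principle: 7 x 5.

Final answer: 35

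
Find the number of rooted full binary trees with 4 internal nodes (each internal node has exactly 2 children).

This is a standard Catalan-number count: the answer is C_n. Here n = 4.
C_n = C(2n,n) - C(2n,n+1), so C_{4} = C(8,4) - C(8,5) = 70 - 56.

Final answer: C_{4} = 14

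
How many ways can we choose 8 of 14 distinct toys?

C(14,8) = 14!/(8! x (14-8)!).

Final answer: C(14,8) = 3003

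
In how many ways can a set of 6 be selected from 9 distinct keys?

C(9,6) = 9!/(6! x (9-6)!).

Final answer: C(9,6) = 84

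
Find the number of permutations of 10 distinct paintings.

The number of ways to arrange 10 distinct objects is 10!.

Final answer: 10! = 3628800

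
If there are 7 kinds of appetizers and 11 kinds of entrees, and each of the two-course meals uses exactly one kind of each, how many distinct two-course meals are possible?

By the multiplication principle: 7 x 11.

Final answer: 77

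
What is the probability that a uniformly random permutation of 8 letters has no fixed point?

D(n) = (n-1)(D(n-1) + D(n-2)), D(0)=1, D(1)=0.
Building up: D(2)=1, D(3)=2, D(4)=9, D(5)=44, D(6)=265, D(7)=1854, D(8)=14833.
Total arrangements: 8! = 40320.
Probability = D(8)/8! = 2119/5760.

Final answer: D(8)/8! = 14833/40320 = 0.367882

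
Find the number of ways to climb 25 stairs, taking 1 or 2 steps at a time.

Condition on the final move: it is a 1-step (f(n-1) ways to get there) or a 2-step (f(n-2) ways), so f(n) = f(n-1) + f(n-2), with f(1)=1, f(2)=2.
Iterating the recurrence: f(1)=1, f(2)=2, f(3)=3, f(4)=5, f(5)=8, f(6)=13, f(7)=21, f(8)=34, f(9)=55, f(10)=89, f(11)=144, f(12)=233, f(13)=377, f(14)=610, f(15)=987, f(16)=1597, f(17)=2584, f(18)=4181, f(19)=6765, f(20)=10946, f(21)=17711, f(22)=28657, f(23)=46368, f(24)=75025, f(25)=121393.

Final answer: 121393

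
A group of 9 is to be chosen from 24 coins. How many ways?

C(24,9) = 24!/(9! x 15!).

Final answer: \binom{24}{9} = 1307504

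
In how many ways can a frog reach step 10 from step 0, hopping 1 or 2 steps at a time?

Let f(n) count the ways. The last step is size 1 or 2, so f(n) = f(n-1) + f(n-2) with f(1)=1, f(2)=2.
Iterating the recurrence: f(1)=1, f(2)=2, f(3)=3, f(4)=5, f(5)=8, f(6)=13, f(7)=21, f(8)=34, f(9)=55, f(10)=89.

Final answer: 89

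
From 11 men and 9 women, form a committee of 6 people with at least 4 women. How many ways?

Sum over valid woman counts:
C(9,4)C(11,2) = 6930
C(9,5)C(11,1) = 1386
C(9,6)C(11,0) = 84
Total: 6930 + 1386 + 84.

Final answer: 8400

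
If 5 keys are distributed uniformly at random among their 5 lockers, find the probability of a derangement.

D(n) = (n-1)(D(n-1) + D(n-2)), D(0)=1, D(1)=0.
Building up: D(2)=1, D(3)=2, D(4)=9, D(5)=44.
Total arrangements: 5! = 120.
Probability = D(5)/5! = 11/30.

Final answer: D(5)/5! = 44/120 = 0.366667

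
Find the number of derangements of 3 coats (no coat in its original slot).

Use the recurrence D(n) = (n-1)(D(n-1) + D(n-2)) with D(0)=1, D(1)=0.
D(2) = 1 x (0 + 1) = 1
D(3) = 2 x (D(2) + D(1)) = 2 x (1 + 0)

Final answer: D(3) = 2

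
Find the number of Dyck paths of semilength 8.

Total monotonic paths to (8,8): C(16,8) = 12870.
Paths that cross above y=x (reflection bijection): C(16,9) = 11440.
Valid Dyck paths: 12870 - 11440.
(Check: C(16,8) - C(16,9) = C(16,8)/9, the Catalan number C_{8}.)

Final answer: C_{8} = 1430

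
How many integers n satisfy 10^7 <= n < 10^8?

These are the integers in [10^7, 10^8), so the count is 10^8 - 10^7 = 9 x 10^7.

Final answer: 90000000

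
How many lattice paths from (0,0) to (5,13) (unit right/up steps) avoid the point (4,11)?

Total paths to (5,13): C(18,13) = 8568.
Paths through (4,11): C(15,11) x C(3,2) = 4095.
Avoiding (4,11): 8568 - 4095.

Final answer: 4473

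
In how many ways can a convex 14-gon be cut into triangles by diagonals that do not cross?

This is a standard Catalan-number count: the answer is C_n. Here n = 14 - 2 = 12.
C_n = (2n)!/(n!(n+1)!), so C_{12} = 24!/(12! x 13!) = C(24,12)/13 = 2704156/13.

Final answer: C_{12} = 208012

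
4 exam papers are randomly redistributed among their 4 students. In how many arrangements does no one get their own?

Use the recurrence D(n) = (n-1)(D(n-1) + D(n-2)) with D(0)=1, D(1)=0.
D(2) = 1 x (0 + 1) = 1
D(3) = 2 x (1 + 0) = 2
D(4) = 3 x (D(3) + D(2)) = 3 x (2 + 1)

Final answer: D(4) = 9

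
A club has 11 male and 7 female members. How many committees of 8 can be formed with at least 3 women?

Sum over valid woman counts:
C(7,3)C(11,5) = 16170
C(7,4)C(11,4) = 11550
C(7,5)C(11,3) = 3465
C(7,6)C(11,2) = 385
C(7,7)C(11,1) = 11
Total: 16170 + 11550 + 3465 + 385 + 11.

Final answer: 31581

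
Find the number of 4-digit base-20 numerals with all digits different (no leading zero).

The leading digit has 19 choices (anything but zero); the next has 19 (anything but the first), then 18, and so on, one fewer each time.
Total: 19 x 19 x 18 x 17.

Final answer: 110466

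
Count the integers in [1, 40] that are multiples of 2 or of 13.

Multiples of 2: 20. Multiples of 13: 3. Of both (lcm=26): 1.
By inclusion-exclusion: 20 + 3 - 1.

Final answer: 22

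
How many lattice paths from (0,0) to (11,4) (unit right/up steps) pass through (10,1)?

Paths (0,0)->(10,1): C(11,1) = 11.
Paths (10,1)->(11,4): C(4,3) = 4.
By multiplication principle: 11 x 4.

Final answer: 44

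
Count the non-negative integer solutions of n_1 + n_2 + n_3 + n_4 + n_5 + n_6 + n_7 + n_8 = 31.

Stars and bars with 31 stars and 7 bars:
C(31+8-1, 8-1) = C(38,7).

Final answer: C(38,7) = 12620256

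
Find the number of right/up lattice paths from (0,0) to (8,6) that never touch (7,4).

Total paths to (8,6): C(14,6) = 3003.
Paths through (7,4): C(11,4) x C(3,2) = 990.
Avoiding (7,4): 3003 - 990.

Final answer: 2013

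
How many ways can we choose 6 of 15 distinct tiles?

C(15,6) = 15!/(6! x (15-6)!).

Final answer: C(15,6) = 5005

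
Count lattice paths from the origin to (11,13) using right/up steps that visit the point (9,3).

Paths (0,0)->(9,3): C(12,3) = 220.
Paths (9,3)->(11,13): C(12,10) = 66.
By multiplication principle: 220 x 66.

Final answer: 14520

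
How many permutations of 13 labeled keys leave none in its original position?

D(n) = (n-1)(D(n-1) + D(n-2)), D(0)=1, D(1)=0.
D(2) = 1 x (0 + 1) = 1
D(3) = 2 x (1 + 0) = 2
D(4) = 3 x (2 + 1) = 9
D(5) = 4 x (9 + 2) = 44
D(6) = 5 x (44 + 9) = 265
D(7) = 6 x (265 + 44) = 1854
D(8) = 7 x (1854 + 265) = 14833
D(9) = 8 x (14833 + 1854) = 133496
D(10) = 9 x (133496 + 14833) = 1334961
D(11) = 10 x (1334961 + 133496) = 14684570
D(12) = 11 x (14684570 + 1334961) = 176214841
D(13) = 12 x (D(12) + D(11)) = 12 x (176214841 + 14684570)

Final answer: D(13) = 2290792932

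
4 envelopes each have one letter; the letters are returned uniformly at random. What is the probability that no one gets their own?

D(n) = (n-1)(D(n-1) + D(n-2)), D(0)=1, D(1)=0.
Building up: D(2)=1, D(3)=2, D(4)=9.
Total arrangements: 4! = 24.
Probability = D(4)/4! = 3/8.

Final answer: D(4)/4! = 9/24 = 0.375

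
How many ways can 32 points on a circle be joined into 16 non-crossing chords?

The structures are counted by the Catalan number C_n. Here n = 32/2 = 16.
C_n = (2n)!/(n!(n+1)!), so C_{16} = 32!/(16! x 17!) = C(32,16)/17 = 601080390/17.

Final answer: C_{16} = 35357670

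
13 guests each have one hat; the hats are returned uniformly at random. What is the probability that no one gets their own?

D(n) = (n-1)(D(n-1) + D(n-2)), D(0)=1, D(1)=0.
Building up: D(2)=1, D(3)=2, D(4)=9, D(5)=44, D(6)=265, D(7)=1854, D(8)=14833, D(9)=133496, D(10)=1334961, D(11)=14684570, D(12)=176214841, D(13)=2290792932.
Total arrangements: 13! = 6227020800.
Probability = D(13)/13! = 63633137/172972800.

Final answer: D(13)/13! = 2290792932/6227020800 = 0.367879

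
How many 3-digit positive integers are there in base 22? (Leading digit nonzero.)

Leading digit: 21 options (nonzero). Other 2 digit(s): 22 options each.
Total: 21 x 22^2.

Final answer: 10164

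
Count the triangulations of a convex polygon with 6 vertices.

The structures are counted by the Catalan number C_n. Here n = 6 - 2 = 4.
C_n = (2n)!/(n!(n+1)!), so C_{4} = 8!/(4! x 5!) = C(8,4)/5 = 70/5.

Final answer: C_{4} = 14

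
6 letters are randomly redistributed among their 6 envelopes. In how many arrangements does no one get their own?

Use the recurrence D(n) = (n-1)(D(n-1) + D(n-2)) with D(0)=1, D(1)=0.
D(2) = 1 x (0 + 1) = 1
D(3) = 2 x (1 + 0) = 2
D(4) = 3 x (2 + 1) = 9
D(5) = 4 x (9 + 2) = 44
D(6) = 5 x (D(5) + D(4)) = 5 x (44 + 9)

Final answer: D(6) = 265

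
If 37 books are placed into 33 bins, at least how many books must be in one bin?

By the pigeonhole principle: ceiling(37/33).

Final answer: 2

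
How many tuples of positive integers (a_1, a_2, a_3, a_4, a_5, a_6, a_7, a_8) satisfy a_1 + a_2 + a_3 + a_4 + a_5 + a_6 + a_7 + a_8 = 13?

Substitute a'_i = a_i - 1 (so a'_i >= 0). Then sum a'_i = 13 - 8 = 5.
Stars and bars: C(5+8-1, 8-1) = C(12,7).

Final answer: C(12,7) = 792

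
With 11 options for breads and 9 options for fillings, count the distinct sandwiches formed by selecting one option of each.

By the multiplication principle: 11 x 9.

Final answer: 99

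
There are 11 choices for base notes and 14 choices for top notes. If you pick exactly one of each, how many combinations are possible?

By the multiplication principle: 11 x 14.

Final answer: 154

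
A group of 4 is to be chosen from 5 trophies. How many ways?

C(5,4) = 5!/(4! x (5-4)!).

Final answer: C(5,4) = 5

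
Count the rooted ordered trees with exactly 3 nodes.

The structures are counted by the Catalan number C_n. Here n = 3 - 1 = 2.
C_n = (2n)!/(n!(n+1)!), so C_{2} = 4!/(2! x 3!) = C(4,2)/3 = 6/3.

Final answer: C_{2} = 2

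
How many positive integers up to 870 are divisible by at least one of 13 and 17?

Multiples of 13: 66. Multiples of 17: 51. Of both (lcm=221): 3.
By inclusion-exclusion: 66 + 51 - 3.

Final answer: 114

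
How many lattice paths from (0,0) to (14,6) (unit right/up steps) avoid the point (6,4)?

Total paths to (14,6): C(20,6) = 38760.
Paths through (6,4): C(10,4) x C(10,2) = 9450.
Avoiding (6,4): 38760 - 9450.

Final answer: 29310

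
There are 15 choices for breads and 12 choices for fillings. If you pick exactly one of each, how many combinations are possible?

By the multiplication principle: 15 x 12.

Final answer: 180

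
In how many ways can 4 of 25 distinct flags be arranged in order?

P(25,4) = 25!/(25-4)! = 25!/21!.

Final answer: P(25,4) = 303600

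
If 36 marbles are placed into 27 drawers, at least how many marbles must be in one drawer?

By the pigeonhole principle: ceiling(36/27).

Final answer: 2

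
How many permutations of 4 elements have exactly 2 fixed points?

Choose which 2 elements are fixed: C(4,2) = 6.
Derange the remaining 2 using D(j) = (j-1)(D(j-1) + D(j-2)), D(0)=1, D(1)=0: D(2)=1.
Total: 6 x 1.

Final answer: C(4,2) D(2) = 6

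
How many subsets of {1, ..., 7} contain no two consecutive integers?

Let a(n) count such subsets of {1, ..., n}. Either n is excluded (a(n-1) ways) or n is included, forcing n-1 out (a(n-2) ways), so a(n) = a(n-1) + a(n-2) with a(1)=2, a(2)=3.
Iterating the recurrence: a(1)=2, a(2)=3, a(3)=5, a(4)=8, a(5)=13, a(6)=21, a(7)=34.

Final answer: 34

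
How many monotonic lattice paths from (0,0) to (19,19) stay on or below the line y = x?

Total monotonic paths to (19,19): C(38,19) = 35345263800.
Reflecting each bad path at its first crossing gives a bijection with paths to (18,20): C(38,20) = 33578000610.
Valid Dyck paths: 35345263800 - 33578000610.
(These counts are the Catalan numbers.)

Final answer: C_{19} = 1767263190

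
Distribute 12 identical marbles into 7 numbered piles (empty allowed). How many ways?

Stars and bars: C(n+k-1, k-1) = C(18,6).

Final answer: C(18,6) = 18564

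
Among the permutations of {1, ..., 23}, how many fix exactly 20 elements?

Choose which 20 elements are fixed: C(23,20) = 1771.
Derange the remaining 3 using D(j) = (j-1)(D(j-1) + D(j-2)), D(0)=1, D(1)=0: D(2)=1, D(3)=2.
Total: 1771 x 2.

Final answer: C(23,20) D(3) = 3542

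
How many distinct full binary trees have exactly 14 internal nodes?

This is a standard Catalan-number count: the answer is C_n. Here n = 14.
C_n = (2n)!/(n!(n+1)!), so C_{14} = 28!/(14! x 15!) = C(28,14)/15 = 40116600/15.

Final answer: C_{14} = 2674440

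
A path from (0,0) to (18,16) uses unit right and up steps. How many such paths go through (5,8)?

Paths (0,0)->(5,8): C(13,8) = 1287.
Paths (5,8)->(18,16): C(21,8) = 203490.
By multiplication principle: 1287 x 203490.

Final answer: 261891630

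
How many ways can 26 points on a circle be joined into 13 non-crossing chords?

This is counted by the nth Catalan number C_n. Here n = 26/2 = 13.
Using C_0 = 1 and C_(k+1) = C_k x 2(2k+1)/(k+2), build up term by term: C_1=1, C_2=2, C_3=5, C_4=14, C_5=42, C_6=132, C_7=429, C_8=1430, C_9=4862, C_10=16796, C_11=58786, C_12=208012, C_13=742900.

Final answer: C_{13} = 742900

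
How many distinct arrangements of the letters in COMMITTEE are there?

Letters (C:1, E:2, I:1, M:2, O:1, T:2). Total letters: 9.
Permutations = 9!/(2! x 2! x 2!).

Final answer: 45360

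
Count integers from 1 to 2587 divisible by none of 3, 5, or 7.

|div by 3|=862, |div by 5|=517, |div by 7|=369.
|div by 3&5|=172, |div by 3&7|=123, |div by 5&7|=73, |div by all|=24.
By inclusion-exclusion, divisible by at least one: 862+517+369-172-123-73+24 = 1404.
Not divisible by any: 2587 - 1404.

Final answer: 1183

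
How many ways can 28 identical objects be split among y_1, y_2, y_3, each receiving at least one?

Substitute y'_i = y_i - 1 (so y'_i >= 0). Then sum y'_i = 28 - 3 = 25.
Stars and bars: C(25+3-1, 3-1) = C(27,2).

Final answer: C(27,2) = 351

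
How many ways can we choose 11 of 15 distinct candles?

C(15,11) = 15!/(11! x 4!).

Final answer: \binom{15}{11} = 1365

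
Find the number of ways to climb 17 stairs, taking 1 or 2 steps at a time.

Let f(n) be the number of climbs. Removing the last move (1 or 2 steps) gives f(n) = f(n-1) + f(n-2); base cases f(1)=1, f(2)=2.
Building up term by term: f(1)=1, f(2)=2, f(3)=3, f(4)=5, f(5)=8, f(6)=13, f(7)=21, f(8)=34, f(9)=55, f(10)=89, f(11)=144, f(12)=233, f(13)=377, f(14)=610, f(15)=987, f(16)=1597, f(17)=2584.

Final answer: 2584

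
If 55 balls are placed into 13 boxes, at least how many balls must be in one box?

By the pigeonhole principle: ceiling(55/13).

Final answer: 5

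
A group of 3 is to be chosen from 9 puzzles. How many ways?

C(9,3) = 9!/(3! x (9-3)!).

Final answer: C(9,3) = 84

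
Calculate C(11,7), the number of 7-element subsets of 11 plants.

C(11,7) = 11!/(7! x (11-7)!).

Final answer: C(11,7) = 330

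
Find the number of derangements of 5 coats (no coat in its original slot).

Derangements satisfy D(n) = (n-1)(D(n-1) + D(n-2)), starting from D(0)=1, D(1)=0.
D(2) = 1 x (0 + 1) = 1
D(3) = 2 x (1 + 0) = 2
D(4) = 3 x (2 + 1) = 9
D(5) = 4 x (D(4) + D(3)) = 4 x (9 + 2)

Final answer: D(5) = 44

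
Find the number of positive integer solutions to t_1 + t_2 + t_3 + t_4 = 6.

Substitute t'_i = t_i - 1 (so t'_i >= 0). Then sum t'_i = 6 - 4 = 2.
Stars and bars: C(2+4-1, 4-1) = C(5,3).

Final answer: C(5,3) = 10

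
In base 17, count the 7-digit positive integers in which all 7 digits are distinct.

The leading digit has 16 choices (anything but zero); the next has 16 (anything but the first), then 15, and so on, one fewer each time.
Total: 16 x 16 x 15 x 14 x 13 x 12 x 11.

Final answer: 92252160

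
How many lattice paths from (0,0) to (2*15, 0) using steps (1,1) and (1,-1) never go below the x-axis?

Total monotonic paths to (15,15): C(30,15) = 155117520.
Paths that cross above y=x (reflection bijection): C(30,16) = 145422675.
Valid Dyck paths: 155117520 - 145422675.
(Check: C(30,15) - C(30,16) = C(30,15)/16, the Catalan number C_{15}.)

Final answer: C_{15} = 9694845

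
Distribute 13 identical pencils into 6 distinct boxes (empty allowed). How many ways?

Stars and bars: C(n+k-1, k-1) = C(18,5).

Final answer: C(18,5) = 8568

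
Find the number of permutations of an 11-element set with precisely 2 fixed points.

Choose which 2 elements are fixed: C(11,2) = 55.
Derange the remaining 9 using D(j) = (j-1)(D(j-1) + D(j-2)), D(0)=1, D(1)=0: D(2)=1, D(3)=2, D(4)=9, D(5)=44, D(6)=265, D(7)=1854, D(8)=14833, D(9)=133496.
Total: 55 x 133496.

Final answer: C(11,2) D(9) = 7342280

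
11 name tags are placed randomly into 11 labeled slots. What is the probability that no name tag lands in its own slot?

Use the recurrence D(n) = (n-1)(D(n-1) + D(n-2)) with D(0)=1, D(1)=0.
Building up: D(2)=1, D(3)=2, D(4)=9, D(5)=44, D(6)=265, D(7)=1854, D(8)=14833, D(9)=133496, D(10)=1334961, D(11)=14684570.
Total arrangements: 11! = 39916800.
Probability = D(11)/11! = 1468457/3991680.

Final answer: D(11)/11! = 14684570/39916800 = 0.367879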